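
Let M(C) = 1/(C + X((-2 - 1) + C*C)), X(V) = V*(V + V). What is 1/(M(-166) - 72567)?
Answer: -1518335452/110181048745283 ≈ -1.3780e-5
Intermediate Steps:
X(V) = 2*V² (X(V) = V*(2*V) = 2*V²)
M(C) = 1/(C + 2*(-3 + C²)²) (M(C) = 1/(C + 2*((-2 - 1) + C*C)²) = 1/(C + 2*(-3 + C²)²))
1/(M(-166) - 72567) = 1/(1/(-166 + 2*(-3 + (-166)²)²) - 72567) = 1/(1/(-166 + 2*(-3 + 27556)²) - 72567) = 1/(1/(-166 + 2*27553²) - 72567) = 1/(1/(-166 + 2*759167809) - 72567) = 1/(1/(-166 + 1518335618) - 72567) = 1/(1/1518335452 - 72567) = 1/(-110181048745283/1518335452) = -1518335452/110181048745283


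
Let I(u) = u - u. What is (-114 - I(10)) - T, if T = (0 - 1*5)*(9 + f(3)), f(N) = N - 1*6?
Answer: -84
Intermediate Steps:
I(u) = 0
f(N) = -6 + N (f(N) = N - 6 = -6 + N)
T = -30 (T = (0 - 1*5)*(9 + (-6 + 3)) = (0 - 5)*(9 - 3) = -5*6 = -30)
(-114 - I(10)) - T = (-114 - 1*0) - 1*(-30) = (-114 + 0) + 30 = -114 + 30 = -84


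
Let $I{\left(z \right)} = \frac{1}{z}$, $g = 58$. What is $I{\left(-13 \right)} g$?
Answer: $- \frac{58}{13} \approx -4.4615$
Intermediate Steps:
$I{\left(-13 \right)} g = \frac{1}{-13} \cdot 58 = \left(- \frac{1}{13}\right) 58 = - \frac{58}{13}$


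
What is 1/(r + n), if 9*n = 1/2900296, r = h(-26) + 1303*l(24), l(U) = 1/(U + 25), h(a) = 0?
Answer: 182718648/4858824463 ≈ 0.037606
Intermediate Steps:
l(U) = 1/(25 + U)
r = 1303/49 (r = 0 + 1303/(25 + 24) = 0 + 1303/49 = 1303/49 ≈ 26.592)
n = 1/26102664 (n = (⅑)/2900296 = (⅑)*(1/2900296) = 1/26102664 ≈ 3.8310e-8)
1/(r + n) = 1/(1303/49 + 1/26102664) = 1/(4858824463/182718648) = 182718648/4858824463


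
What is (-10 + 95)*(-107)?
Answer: -9095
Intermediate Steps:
(-10 + 95)*(-107) = 85*(-107) = -9095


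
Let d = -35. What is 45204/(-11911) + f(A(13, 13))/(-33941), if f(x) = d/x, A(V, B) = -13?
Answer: -19945913417/5255526263 ≈ -3.7952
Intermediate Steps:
f(x) = -35/x
45204/(-11911) + f(A(13, 13))/(-33941) = 45204/(-11911) - 35/(-13)/(-33941) = 45204*(-1/11911) - 35*(-1/13)*(-1/33941) = -45204/11911 + (35/13)*(-1/33941) = -45204/11911 - 35/441233 = -19945913417/5255526263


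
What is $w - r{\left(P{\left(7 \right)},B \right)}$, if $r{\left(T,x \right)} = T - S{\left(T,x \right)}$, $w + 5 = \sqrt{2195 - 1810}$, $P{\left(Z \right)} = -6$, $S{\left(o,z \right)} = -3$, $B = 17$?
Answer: $-2 + \sqrt{385} \approx 17.621$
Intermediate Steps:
$w = -5 + \sqrt{385}$ ($w = -5 + \sqrt{2195 - 1810} = -5 + \sqrt{385} \approx 14.621$)
$r{\left(T,x \right)} = 3 + T$ ($r{\left(T,x \right)} = T - -3 = T + 3 = 3 + T$)
$w - r{\left(P{\left(7 \right)},B \right)} = \left(-5 + \sqrt{385}\right) - \left(3 - 6\right) = \left(-5 + \sqrt{385}\right) - -3 = \left(-5 + \sqrt{385}\right) + 3 = -2 + \sqrt{385}$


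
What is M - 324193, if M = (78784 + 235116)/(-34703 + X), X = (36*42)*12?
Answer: -5368625787/16559 ≈ -3.2421e+5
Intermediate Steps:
X = 18144 (X = 1512*12 = 18144)
M = -313900/16559 (M = (78784 + 235116)/(-34703 + 18144) = 313900/(-16559) = 313900*(-1/16559) = -313900/16559 ≈ -18.956)
M - 324193 = -313900/16559 - 324193 = -5368625787/16559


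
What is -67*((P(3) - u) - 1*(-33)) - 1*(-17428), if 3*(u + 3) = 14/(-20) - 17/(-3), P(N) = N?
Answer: 1343333/90 ≈ 14926.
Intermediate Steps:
u = -121/90 (u = -3 + (14/(-20) - 17/(-3))/3 = -3 + (14*(-1/20) - 17*(-⅓))/3 = -3 + (-7/10 + 17/3)/3 = -3 + (⅓)*(149/30) = -3 + 149/90 = -121/90 ≈ -1.3444)
-67*((P(3) - u) - 1*(-33)) - 1*(-17428) = -67*((3 - 1*(-121/90)) - 1*(-33)) - 1*(-17428) = -67*((3 + 121/90) + 33) + 17428 = -67*(391/90 + 33) + 17428 = -67*3361/90 + 17428 = -225187/90 + 17428 = 1343333/90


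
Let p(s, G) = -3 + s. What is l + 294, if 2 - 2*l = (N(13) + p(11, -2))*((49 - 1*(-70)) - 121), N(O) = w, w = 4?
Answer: 307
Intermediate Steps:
N(O) = 4
l = 13 (l = 1 - (4 + (-3 + 11))*((49 - 1*(-70)) - 121)/2 = 1 - (4 + 8)*((49 + 70) - 121)/2 = 1 - 6*(119 - 121) = 1 - 6*(-2) = 1 - ½*(-24) = 1 + 12 = 13)
l + 294 = 13 + 294 = 307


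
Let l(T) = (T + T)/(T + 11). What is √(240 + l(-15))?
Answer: 3*√110/2 ≈ 15.732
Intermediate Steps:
l(T) = 2*T/(11 + T) (l(T) = (2*T)/(11 + T) = 2*T/(11 + T))
√(240 + l(-15)) = √(240 + 2*(-15)/(11 - 15)) = √(240 + 2*(-15)/(-4)) = √(240 + 2*(-15)*(-¼)) = √(240 + 15/2) = √(495/2) = 3*√110/2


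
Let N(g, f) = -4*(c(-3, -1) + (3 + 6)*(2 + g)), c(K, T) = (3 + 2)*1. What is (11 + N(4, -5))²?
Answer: 50625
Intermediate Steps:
c(K, T) = 5 (c(K, T) = 5*1 = 5)
N(g, f) = -92 - 36*g (N(g, f) = -4*(5 + (3 + 6)*(2 + g)) = -4*(5 + 9*(2 + g)) = -4*(5 + (18 + 9*g)) = -4*(23 + 9*g) = -92 - 36*g)
(11 + N(4, -5))² = (11 + (-92 - 36*4))² = (11 + (-92 - 144))² = (11 - 236)² = (-225)² = 50625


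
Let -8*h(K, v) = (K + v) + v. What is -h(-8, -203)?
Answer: -207/4 ≈ -51.750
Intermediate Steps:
h(K, v) = -v/4 - K/8 (h(K, v) = -((K + v) + v)/8 = -(K + 2*v)/8 = -v/4 - K/8)
-h(-8, -203) = -(-1/4*(-203) - 1/8*(-8)) = -(203/4 + 1) = -1*207/4 = -207/4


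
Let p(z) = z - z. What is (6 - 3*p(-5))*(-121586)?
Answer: -729516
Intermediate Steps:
p(z) = 0
(6 - 3*p(-5))*(-121586) = (6 - 3*0)*(-121586) = (6 + 0)*(-121586) = 6*(-121586) = -729516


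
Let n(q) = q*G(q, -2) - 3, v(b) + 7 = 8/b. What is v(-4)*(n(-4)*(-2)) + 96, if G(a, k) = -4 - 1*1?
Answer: 402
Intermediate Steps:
v(b) = -7 + 8/b
G(a, k) = -5 (G(a, k) = -4 - 1 = -5)
n(q) = -3 - 5*q (n(q) = q*(-5) - 3 = -5*q - 3 = -3 - 5*q)
v(-4)*(n(-4)*(-2)) + 96 = (-7 + 8/(-4))*((-3 - 5*(-4))*(-2)) + 96 = (-7 + 8*(-¼))*((-3 + 20)*(-2)) + 96 = (-7 - 2)*(17*(-2)) + 96 = -9*(-34) + 96 = 306 + 96 = 402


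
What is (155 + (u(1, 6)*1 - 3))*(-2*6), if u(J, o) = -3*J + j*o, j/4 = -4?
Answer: -636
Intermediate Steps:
j = -16 (j = 4*(-4) = -16)
u(J, o) = -16*o - 3*J (u(J, o) = -3*J - 16*o = -16*o - 3*J)
(155 + (u(1, 6)*1 - 3))*(-2*6) = (155 + ((-16*6 - 3*1)*1 - 3))*(-2*6) = (155 + ((-96 - 3)*1 - 3))*(-12) = (155 + (-99*1 - 3))*(-12) = (155 + (-99 - 3))*(-12) = (155 - 102)*(-12) = 53*(-12) = -636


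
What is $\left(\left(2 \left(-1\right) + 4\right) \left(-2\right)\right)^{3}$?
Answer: $-64$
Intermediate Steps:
$\left(\left(2 \left(-1\right) + 4\right) \left(-2\right)\right)^{3} = \left(\left(-2 + 4\right) \left(-2\right)\right)^{3} = \left(2 \left(-2\right)\right)^{3} = \left(-4\right)^{3} = -64$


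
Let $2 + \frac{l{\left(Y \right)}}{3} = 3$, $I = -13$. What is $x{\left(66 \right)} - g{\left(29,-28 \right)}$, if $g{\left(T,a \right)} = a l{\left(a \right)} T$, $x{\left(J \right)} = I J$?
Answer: $1578$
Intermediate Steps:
$l{\left(Y \right)} = 3$ ($l{\left(Y \right)} = -6 + 3 \cdot 3 = -6 + 9 = 3$)
$x{\left(J \right)} = - 13 J$
$g{\left(T,a \right)} = 3 T a$ ($g{\left(T,a \right)} = a 3 T = 3 a T = 3 T a$)
$x{\left(66 \right)} - g{\left(29,-28 \right)} = \left(-13\right) 66 - 3 \cdot 29 \left(-28\right) = -858 - -2436 = -858 + 2436 = 1578$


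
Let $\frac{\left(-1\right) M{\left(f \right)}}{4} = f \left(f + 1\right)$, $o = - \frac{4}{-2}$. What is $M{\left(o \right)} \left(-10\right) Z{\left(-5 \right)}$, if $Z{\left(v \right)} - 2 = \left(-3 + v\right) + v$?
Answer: $-2640$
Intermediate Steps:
$Z{\left(v \right)} = -1 + 2 v$ ($Z{\left(v \right)} = 2 + \left(\left(-3 + v\right) + v\right) = 2 + \left(-3 + 2 v\right) = -1 + 2 v$)
$o = 2$ ($o = \left(-4\right) \left(- \frac{1}{2}\right) = 2$)
$M{\left(f \right)} = - 4 f \left(1 + f\right)$ ($M{\left(f \right)} = - 4 f \left(f + 1\right) = - 4 f \left(1 + f\right)$)
$M{\left(o \right)} \left(-10\right) Z{\left(-5 \right)} = \left(-4\right) 2 \left(1 + 2\right) \left(-10\right) \left(-1 + 2 \left(-5\right)\right) = \left(-4\right) 2 \cdot 3 \left(-10\right) \left(-1 - 10\right) = \left(-24\right) \left(-10\right) \left(-11\right) = 240 \left(-11\right) = -2640$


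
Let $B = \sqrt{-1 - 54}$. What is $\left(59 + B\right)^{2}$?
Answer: $\left(59 + i \sqrt{55}\right)^{2} \approx 3426.0 + 875.11 i$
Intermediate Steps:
$B = i \sqrt{55}$ ($B = \sqrt{-55} = i \sqrt{55} \approx 7.4162 i$)
$\left(59 + B\right)^{2} = \left(59 + i \sqrt{55}\right)^{2}$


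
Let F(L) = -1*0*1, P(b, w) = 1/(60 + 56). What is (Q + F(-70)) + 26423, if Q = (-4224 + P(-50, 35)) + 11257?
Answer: 3880897/116 ≈ 33456.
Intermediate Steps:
P(b, w) = 1/116
F(L) = 0 (F(L) = 0*1 = 0)
Q = 815829/116 (Q = (-4224 + 1/116) + 11257 = -489983/116 + 11257 = 815829/116 ≈ 7033.0)
(Q + F(-70)) + 26423 = (815829/116 + 0) + 26423 = 815829/116 + 26423 = 3880897/116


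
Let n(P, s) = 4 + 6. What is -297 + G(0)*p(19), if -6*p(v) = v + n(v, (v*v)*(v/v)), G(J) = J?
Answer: -297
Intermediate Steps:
n(P, s) = 10
p(v) = -5/3 - v/6 (p(v) = -(v + 10)/6 = -(10 + v)/6 = -5/3 - v/6)
-297 + G(0)*p(19) = -297 + 0*(-5/3 - ⅙*19) = -297 + 0*(-5/3 - 19/6) = -297 + 0*(-29/6) = -297 + 0 = -297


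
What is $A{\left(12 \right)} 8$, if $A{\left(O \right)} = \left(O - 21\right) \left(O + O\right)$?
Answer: $-1728$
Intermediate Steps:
$A{\left(O \right)} = 2 O \left(-21 + O\right)$ ($A{\left(O \right)} = \left(-21 + O\right) 2 O = 2 O \left(-21 + O\right)$)
$A{\left(12 \right)} 8 = 2 \cdot 12 \left(-21 + 12\right) 8 = 2 \cdot 12 \left(-9\right) 8 = \left(-216\right) 8 = -1728$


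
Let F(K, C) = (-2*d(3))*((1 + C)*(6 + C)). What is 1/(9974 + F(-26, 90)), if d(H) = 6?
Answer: -1/94858 ≈ -1.0542e-5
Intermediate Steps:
F(K, C) = -12*(1 + C)*(6 + C) (F(K, C) = (-2*6)*((1 + C)*(6 + C)) = -12*(1 + C)*(6 + C))
1/(9974 + F(-26, 90)) = 1/(9974 + (-72 - 84*90 - 12*90²)) = 1/(9974 + (-72 - 7560 - 12*8100)) = 1/(9974 + (-72 - 7560 - 97200)) = 1/(9974 - 104832) = 1/(-94858) = -1/94858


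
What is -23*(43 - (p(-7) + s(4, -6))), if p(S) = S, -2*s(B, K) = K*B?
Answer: -874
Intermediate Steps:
s(B, K) = -B*K/2 (s(B, K) = -K*B/2 = -B*K/2)
-23*(43 - (p(-7) + s(4, -6))) = -23*(43 - (-7 - ½*4*(-6))) = -23*(43 - (-7 + 12)) = -23*(43 - 1*5) = -23*(43 - 5) = -23*38 = -874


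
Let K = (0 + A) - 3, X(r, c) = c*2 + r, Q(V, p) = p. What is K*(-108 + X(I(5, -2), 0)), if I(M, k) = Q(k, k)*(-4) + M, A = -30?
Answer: 3135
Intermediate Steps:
I(M, k) = M - 4*k (I(M, k) = k*(-4) + M = -4*k + M = M - 4*k)
X(r, c) = r + 2*c (X(r, c) = 2*c + r = r + 2*c)
K = -33 (K = (0 - 30) - 3 = -30 - 3 = -33)
K*(-108 + X(I(5, -2), 0)) = -33*(-108 + ((5 - 4*(-2)) + 2*0)) = -33*(-108 + ((5 + 8) + 0)) = -33*(-108 + (13 + 0)) = -33*(-108 + 13) = -33*(-95) = 3135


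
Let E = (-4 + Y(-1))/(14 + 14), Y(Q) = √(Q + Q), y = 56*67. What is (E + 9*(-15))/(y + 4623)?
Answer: -946/58625 + I*√2/234500 ≈ -0.016136 + 6.0308e-6*I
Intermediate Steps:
y = 3752
Y(Q) = √2*√Q (Y(Q) = √(2*Q) = √2*√Q)
E = -⅐ + I*√2/28 (E = (-4 + √2*√(-1))/(14 + 14) = (-4 + √2*I)/28 = (-4 + I*√2)*(1/28) = -⅐ + I*√2/28 ≈ -0.14286 + 0.050508*I)
(E + 9*(-15))/(y + 4623) = ((-⅐ + I*√2/28) + 9*(-15))/(3752 + 4623) = ((-⅐ + I*√2/28) - 135)/8375 = (-946/7 + I*√2/28)*(1/8375) = -946/58625 + I*√2/234500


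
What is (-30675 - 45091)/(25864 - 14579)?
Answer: -75766/11285 ≈ -6.7139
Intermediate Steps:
(-30675 - 45091)/(25864 - 14579) = -75766/11285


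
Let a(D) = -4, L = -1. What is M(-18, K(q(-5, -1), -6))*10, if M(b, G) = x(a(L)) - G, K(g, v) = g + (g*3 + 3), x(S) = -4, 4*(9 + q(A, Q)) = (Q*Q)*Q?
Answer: 300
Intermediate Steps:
q(A, Q) = -9 + Q³/4 (q(A, Q) = -9 + ((Q*Q)*Q)/4 = -9 + (Q²*Q)/4 = -9 + Q³/4)
K(g, v) = 3 + 4*g (K(g, v) = g + (3*g + 3) = g + (3 + 3*g) = 3 + 4*g)
M(b, G) = -4 - G
M(-18, K(q(-5, -1), -6))*10 = (-4 - (3 + 4*(-9 + (¼)*(-1)³)))*10 = (-4 - (3 + 4*(-9 + (¼)*(-1))))*10 = (-4 - (3 + 4*(-9 - ¼)))*10 = (-4 - (3 + 4*(-37/4)))*10 = (-4 - (3 - 37))*10 = (-4 - 1*(-34))*10 = (-4 + 34)*10 = 30*10 = 300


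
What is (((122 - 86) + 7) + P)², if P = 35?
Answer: 6084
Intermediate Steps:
(((122 - 86) + 7) + P)² = (((122 - 86) + 7) + 35)² = ((36 + 7) + 35)² = (43 + 35)² = 78² = 6084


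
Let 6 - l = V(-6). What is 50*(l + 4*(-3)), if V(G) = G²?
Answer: -2100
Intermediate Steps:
l = -30 (l = 6 - 1*(-6)² = 6 - 1*36 = 6 - 36 = -30)
50*(l + 4*(-3)) = 50*(-30 + 4*(-3)) = 50*(-30 - 12) = 50*(-42) = -2100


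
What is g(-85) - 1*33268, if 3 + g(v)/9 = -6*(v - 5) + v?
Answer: -29200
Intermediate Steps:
g(v) = 243 - 45*v (g(v) = -27 + 9*(-6*(v - 5) + v) = -27 + 9*(-6*(-5 + v) + v) = -27 + 9*((30 - 6*v) + v) = -27 + 9*(30 - 5*v) = -27 + (270 - 45*v) = 243 - 45*v)
g(-85) - 1*33268 = (243 - 45*(-85)) - 1*33268 = (243 + 3825) - 33268 = 4068 - 33268 = -29200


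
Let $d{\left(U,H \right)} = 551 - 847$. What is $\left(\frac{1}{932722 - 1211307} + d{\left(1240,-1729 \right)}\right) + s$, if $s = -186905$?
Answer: $- \frac{52151390586}{278585} \approx -1.872 \cdot 10^{5}$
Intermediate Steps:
$d{\left(U,H \right)} = -296$
$\left(\frac{1}{932722 - 1211307} + d{\left(1240,-1729 \right)}\right) + s = \left(\frac{1}{932722 - 1211307} - 296\right) - 186905 = \left(\frac{1}{-278585} - 296\right) - 186905 = \left(- \frac{1}{278585} - 296\right) - 186905 = - \frac{82461161}{278585} - 186905 = - \frac{52151390586}{278585}$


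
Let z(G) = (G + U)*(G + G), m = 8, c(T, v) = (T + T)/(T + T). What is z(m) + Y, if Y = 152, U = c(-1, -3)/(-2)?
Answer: 272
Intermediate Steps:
c(T, v) = 1 (c(T, v) = (2*T)/((2*T)) = (2*T)*(1/(2*T)) = 1)
U = -½ (U = 1/(-2) = 1*(-½) = -½ ≈ -0.50000)
z(G) = 2*G*(-½ + G) (z(G) = (G - ½)*(G + G) = (-½ + G)*(2*G) = 2*G*(-½ + G))
z(m) + Y = 8*(-1 + 2*8) + 152 = 8*(-1 + 16) + 152 = 8*15 + 152 = 120 + 152 = 272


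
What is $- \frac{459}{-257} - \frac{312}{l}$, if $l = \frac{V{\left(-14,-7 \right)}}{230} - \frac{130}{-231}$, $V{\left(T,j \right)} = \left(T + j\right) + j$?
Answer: $- \frac{531177579}{752753} \approx -705.65$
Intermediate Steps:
$V{\left(T,j \right)} = T + 2 j$
$l = \frac{11716}{26565}$ ($l = \frac{-14 + 2 \left(-7\right)}{230} - \frac{130}{-231} = \left(-14 - 14\right) \frac{1}{230} - - \frac{130}{231} = \left(-28\right) \frac{1}{230} + \frac{130}{231} = - \frac{14}{115} + \frac{130}{231} = \frac{11716}{26565} \approx 0.44103$)
$- \frac{459}{-257} - \frac{312}{l} = - \frac{459}{-257} - \frac{312}{\frac{11716}{26565}} = \left(-459\right) \left(- \frac{1}{257}\right) - \frac{2072070}{2929} = \frac{459}{257} - \frac{2072070}{2929} = - \frac{531177579}{752753}$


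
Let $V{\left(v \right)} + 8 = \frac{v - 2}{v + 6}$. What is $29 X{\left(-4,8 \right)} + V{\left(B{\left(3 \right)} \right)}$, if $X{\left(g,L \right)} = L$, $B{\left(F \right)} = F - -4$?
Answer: $\frac{2917}{13} \approx 224.38$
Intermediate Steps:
$B{\left(F \right)} = 4 + F$ ($B{\left(F \right)} = F + 4 = 4 + F$)
$V{\left(v \right)} = -8 + \frac{-2 + v}{6 + v}$ ($V{\left(v \right)} = -8 + \frac{v - 2}{v + 6} = -8 + \frac{-2 + v}{6 + v}$)
$29 X{\left(-4,8 \right)} + V{\left(B{\left(3 \right)} \right)} = 29 \cdot 8 + \frac{-50 - 7 \left(4 + 3\right)}{6 + \left(4 + 3\right)} = 232 + \frac{-50 - 49}{6 + 7} = 232 + \frac{-50 - 49}{13} = 232 + \frac{1}{13} \left(-99\right) = 232 - \frac{99}{13} = \frac{2917}{13}$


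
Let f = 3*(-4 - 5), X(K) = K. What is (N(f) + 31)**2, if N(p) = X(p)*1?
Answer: 16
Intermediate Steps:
f = -27 (f = 3*(-9) = -27)
N(p) = p (N(p) = p*1 = p)
(N(f) + 31)**2 = (-27 + 31)**2 = 4**2 = 16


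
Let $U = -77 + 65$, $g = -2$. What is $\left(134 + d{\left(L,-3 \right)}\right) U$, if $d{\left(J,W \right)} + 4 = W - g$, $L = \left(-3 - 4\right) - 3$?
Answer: $-1548$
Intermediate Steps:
$U = -12$
$L = -10$ ($L = -7 - 3 = -10$)
$d{\left(J,W \right)} = -2 + W$ ($d{\left(J,W \right)} = -4 + \left(W - -2\right) = -4 + \left(W + 2\right) = -4 + \left(2 + W\right) = -2 + W$)
$\left(134 + d{\left(L,-3 \right)}\right) U = \left(134 - 5\right) \left(-12\right) = 129 \left(-12\right) = -1548$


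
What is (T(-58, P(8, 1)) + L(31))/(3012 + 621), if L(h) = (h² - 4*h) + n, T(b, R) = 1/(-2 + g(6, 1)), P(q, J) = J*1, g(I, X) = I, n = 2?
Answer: 1119/4844 ≈ 0.23101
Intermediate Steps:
P(q, J) = J
T(b, R) = ¼ (T(b, R) = 1/(-2 + 6) = 1/4 = ¼)
L(h) = 2 + h² - 4*h (L(h) = (h² - 4*h) + 2 = 2 + h² - 4*h)
(T(-58, P(8, 1)) + L(31))/(3012 + 621) = (¼ + (2 + 31² - 4*31))/(3012 + 621) = (¼ + (2 + 961 - 124))/3633 = (¼ + 839)*(1/3633) = (3357/4)*(1/3633) = 1119/4844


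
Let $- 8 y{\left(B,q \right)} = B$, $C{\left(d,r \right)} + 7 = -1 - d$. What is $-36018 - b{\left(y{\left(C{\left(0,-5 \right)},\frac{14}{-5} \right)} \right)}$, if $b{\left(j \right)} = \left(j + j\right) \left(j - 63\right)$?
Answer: $-35894$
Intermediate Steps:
$C{\left(d,r \right)} = -8 - d$ ($C{\left(d,r \right)} = -7 - \left(1 + d\right) = -8 - d$)
$y{\left(B,q \right)} = - \frac{B}{8}$
$b{\left(j \right)} = 2 j \left(-63 + j\right)$
$-36018 - b{\left(y{\left(C{\left(0,-5 \right)},\frac{14}{-5} \right)} \right)} = -36018 - 2 \left(- \frac{-8 - 0}{8}\right) \left(-63 - \frac{-8 - 0}{8}\right) = -36018 - 2 \left(- \frac{-8 + 0}{8}\right) \left(-63 - \frac{-8 + 0}{8}\right) = -36018 - 2 \left(\left(- \frac{1}{8}\right) \left(-8\right)\right) \left(-63 - -1\right) = -36018 - 2 \cdot 1 \left(-63 + 1\right) = -36018 - 2 \cdot 1 \left(-62\right) = -36018 - -124 = -36018 + 124 = -35894$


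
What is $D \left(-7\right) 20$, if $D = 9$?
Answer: $-1260$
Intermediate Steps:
$D \left(-7\right) 20 = 9 \left(-7\right) 20 = \left(-63\right) 20 = -1260$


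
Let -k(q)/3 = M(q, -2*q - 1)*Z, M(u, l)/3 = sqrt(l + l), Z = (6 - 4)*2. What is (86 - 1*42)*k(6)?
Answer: -1584*I*sqrt(26) ≈ -8076.8*I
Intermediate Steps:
Z = 4 (Z = 2*2 = 4)
M(u, l) = 3*sqrt(2)*sqrt(l) (M(u, l) = 3*sqrt(l + l) = 3*sqrt(2*l) = 3*(sqrt(2)*sqrt(l)) = 3*sqrt(2)*sqrt(l))
k(q) = -36*sqrt(2)*sqrt(-1 - 2*q) (k(q) = -3*3*sqrt(2)*sqrt(-2*q - 1)*4 = -3*3*sqrt(2)*sqrt(-1 - 2*q)*4 = -36*sqrt(2)*sqrt(-1 - 2*q))
(86 - 1*42)*k(6) = (86 - 1*42)*(-36*sqrt(-2 - 4*6)) = (86 - 42)*(-36*sqrt(-2 - 24)) = 44*(-36*I*sqrt(26)) = -1584*I*sqrt(26)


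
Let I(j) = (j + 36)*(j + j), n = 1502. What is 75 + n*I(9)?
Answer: 1216695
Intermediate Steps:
I(j) = 2*j*(36 + j) (I(j) = (36 + j)*(2*j) = 2*j*(36 + j))
75 + n*I(9) = 75 + 1502*(2*9*(36 + 9)) = 75 + 1502*(2*9*45) = 75 + 1502*810 = 75 + 1216620 = 1216695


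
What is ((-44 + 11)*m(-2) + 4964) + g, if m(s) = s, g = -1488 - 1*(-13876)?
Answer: 17418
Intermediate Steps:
g = 12388 (g = -1488 + 13876 = 12388)
((-44 + 11)*m(-2) + 4964) + g = ((-44 + 11)*(-2) + 4964) + 12388 = (-33*(-2) + 4964) + 12388 = (66 + 4964) + 12388 = 5030 + 12388 = 17418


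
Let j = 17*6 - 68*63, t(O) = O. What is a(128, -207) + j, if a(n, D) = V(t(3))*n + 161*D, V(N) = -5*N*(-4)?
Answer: -29829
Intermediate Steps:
V(N) = 20*N
a(n, D) = 60*n + 161*D (a(n, D) = (20*3)*n + 161*D = 60*n + 161*D)
j = -4182 (j = 102 - 4284 = -4182)
a(128, -207) + j = (60*128 + 161*(-207)) - 4182 = (7680 - 33327) - 4182 = -25647 - 4182 = -29829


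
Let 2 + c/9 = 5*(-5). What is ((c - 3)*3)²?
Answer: 544644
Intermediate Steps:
c = -243 (c = -18 + 9*(5*(-5)) = -18 + 9*(-25) = -18 - 225 = -243)
((c - 3)*3)² = ((-243 - 3)*3)² = (-246*3)² = (-738)² = 544644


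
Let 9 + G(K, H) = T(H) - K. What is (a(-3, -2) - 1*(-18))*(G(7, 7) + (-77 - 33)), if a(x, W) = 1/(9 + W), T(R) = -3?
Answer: -16383/7 ≈ -2340.4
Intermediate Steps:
G(K, H) = -12 - K (G(K, H) = -9 + (-3 - K) = -12 - K)
(a(-3, -2) - 1*(-18))*(G(7, 7) + (-77 - 33)) = (1/(9 - 2) - 1*(-18))*((-12 - 1*7) + (-77 - 33)) = (1/7 + 18)*((-12 - 7) - 110) = (⅐ + 18)*(-19 - 110) = (127/7)*(-129) = -16383/7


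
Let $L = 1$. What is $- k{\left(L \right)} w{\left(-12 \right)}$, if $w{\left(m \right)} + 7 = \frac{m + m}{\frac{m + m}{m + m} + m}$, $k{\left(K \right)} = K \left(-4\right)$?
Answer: $- \frac{212}{11} \approx -19.273$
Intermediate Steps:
$k{\left(K \right)} = - 4 K$
$w{\left(m \right)} = -7 + \frac{2 m}{1 + m}$ ($w{\left(m \right)} = -7 + \frac{m + m}{\frac{m + m}{m + m} + m} = -7 + \frac{2 m}{\frac{2 m}{2 m} + m} = -7 + \frac{2 m}{2 m \frac{1}{2 m} + m} = -7 + \frac{2 m}{1 + m}$)
$- k{\left(L \right)} w{\left(-12 \right)} = - \left(-4\right) 1 \frac{-7 - -60}{1 - 12} = \left(-1\right) \left(-4\right) \frac{-7 + 60}{-11} = 4 \left(\left(- \frac{1}{11}\right) 53\right) = 4 \left(- \frac{53}{11}\right) = - \frac{212}{11}$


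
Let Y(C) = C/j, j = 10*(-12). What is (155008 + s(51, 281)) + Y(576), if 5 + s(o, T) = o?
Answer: 775246/5 ≈ 1.5505e+5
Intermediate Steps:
j = -120
Y(C) = -C/120 (Y(C) = C/(-120) = C*(-1/120) = -C/120)
s(o, T) = -5 + o
(155008 + s(51, 281)) + Y(576) = (155008 + (-5 + 51)) - 1/120*576 = (155008 + 46) - 24/5 = 155054 - 24/5 = 775246/5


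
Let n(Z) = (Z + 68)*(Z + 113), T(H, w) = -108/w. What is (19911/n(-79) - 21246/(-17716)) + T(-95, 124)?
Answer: -1358451450/25674913 ≈ -52.910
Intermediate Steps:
n(Z) = (68 + Z)*(113 + Z)
(19911/n(-79) - 21246/(-17716)) + T(-95, 124) = (19911/(7684 + (-79)² + 181*(-79)) - 21246/(-17716)) - 108/124 = (19911/(7684 + 6241 - 14299) - 21246*(-1/17716)) - 108*1/124 = (19911/(-374) + 10623/8858) - 27/31 = (19911*(-1/374) + 10623/8858) - 27/31 = (-19911/374 + 10623/8858) - 27/31 = -43099659/828223 - 27/31 = -1358451450/25674913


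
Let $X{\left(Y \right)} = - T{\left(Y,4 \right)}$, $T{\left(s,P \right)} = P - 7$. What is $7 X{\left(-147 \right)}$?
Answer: $21$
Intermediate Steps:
$T{\left(s,P \right)} = -7 + P$ ($T{\left(s,P \right)} = P - 7 = -7 + P$)
$X{\left(Y \right)} = 3$ ($X{\left(Y \right)} = - (-7 + 4) = \left(-1\right) \left(-3\right) = 3$)
$7 X{\left(-147 \right)} = 7 \cdot 3 = 21$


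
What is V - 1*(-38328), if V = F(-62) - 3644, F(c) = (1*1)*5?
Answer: 34689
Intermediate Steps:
F(c) = 5 (F(c) = 1*5 = 5)
V = -3639 (V = 5 - 3644 = -3639)
V - 1*(-38328) = -3639 - 1*(-38328) = -3639 + 38328 = 34689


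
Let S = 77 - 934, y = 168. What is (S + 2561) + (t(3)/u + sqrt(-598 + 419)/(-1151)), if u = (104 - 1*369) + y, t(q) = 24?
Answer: 165264/97 - I*sqrt(179)/1151 ≈ 1703.8 - 0.011624*I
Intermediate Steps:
u = -97 (u = (104 - 1*369) + 168 = (104 - 369) + 168 = -265 + 168 = -97)
S = -857
(S + 2561) + (t(3)/u + sqrt(-598 + 419)/(-1151)) = (-857 + 2561) + (24/(-97) + sqrt(-598 + 419)/(-1151)) = 1704 + (24*(-1/97) + sqrt(-179)*(-1/1151)) = 1704 + (-24/97 + (I*sqrt(179))*(-1/1151)) = 1704 + (-24/97 - I*sqrt(179)/1151) = 165264/97 - I*sqrt(179)/1151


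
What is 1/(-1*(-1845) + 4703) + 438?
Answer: 2868025/6548 ≈ 438.00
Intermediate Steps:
1/(-1*(-1845) + 4703) + 438 = 1/(1845 + 4703) + 438 = 1/6548 + 438 = 2868025/6548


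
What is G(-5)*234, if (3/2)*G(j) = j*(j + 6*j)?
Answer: 27300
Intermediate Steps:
G(j) = 14*j²/3 (G(j) = 2*(j*(j + 6*j))/3 = 2*(j*(7*j))/3 = 2*(7*j²)/3 = 14*j²/3)
G(-5)*234 = ((14/3)*(-5)²)*234 = ((14/3)*25)*234 = (350/3)*234 = 27300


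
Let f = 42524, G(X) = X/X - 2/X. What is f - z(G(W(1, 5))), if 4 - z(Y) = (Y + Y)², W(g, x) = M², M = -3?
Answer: 3444316/81 ≈ 42522.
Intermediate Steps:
W(g, x) = 9 (W(g, x) = (-3)² = 9)
G(X) = 1 - 2/X
z(Y) = 4 - 4*Y² (z(Y) = 4 - (Y + Y)² = 4 - (2*Y)² = 4 - 4*Y²)
f - z(G(W(1, 5))) = 42524 - (4 - 4*(-2 + 9)²/81) = 42524 - (4 - 4*((⅑)*7)²) = 42524 - (4 - 4*(7/9)²) = 42524 - (4 - 4*49/81) = 42524 - (4 - 196/81) = 42524 - 1*128/81 = 42524 - 128/81 = 3444316/81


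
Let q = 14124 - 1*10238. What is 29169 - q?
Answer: 25283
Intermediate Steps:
q = 3886 (q = 14124 - 10238 = 3886)
29169 - q = 29169 - 1*3886 = 29169 - 3886 = 25283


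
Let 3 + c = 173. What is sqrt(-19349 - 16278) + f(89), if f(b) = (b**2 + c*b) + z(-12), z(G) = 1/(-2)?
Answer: 46101/2 + I*sqrt(35627) ≈ 23051.0 + 188.75*I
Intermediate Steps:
c = 170 (c = -3 + 173 = 170)
z(G) = -1/2
f(b) = -1/2 + b**2 + 170*b (f(b) = (b**2 + 170*b) - 1/2 = -1/2 + b**2 + 170*b)
sqrt(-19349 - 16278) + f(89) = sqrt(-19349 - 16278) + (-1/2 + 89**2 + 170*89) = sqrt(-35627) + (-1/2 + 7921 + 15130) = I*sqrt(35627) + 46101/2 = 46101/2 + I*sqrt(35627)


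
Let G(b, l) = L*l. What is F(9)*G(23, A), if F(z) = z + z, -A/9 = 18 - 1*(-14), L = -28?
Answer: 145152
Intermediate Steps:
A = -288 (A = -9*(18 - 1*(-14)) = -9*(18 + 14) = -9*32 = -288)
F(z) = 2*z
G(b, l) = -28*l
F(9)*G(23, A) = (2*9)*(-28*(-288)) = 18*8064 = 145152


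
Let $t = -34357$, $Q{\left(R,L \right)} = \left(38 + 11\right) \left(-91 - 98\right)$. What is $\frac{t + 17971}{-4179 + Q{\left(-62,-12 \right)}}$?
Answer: $\frac{2731}{2240} \approx 1.2192$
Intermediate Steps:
$Q{\left(R,L \right)} = -9261$ ($Q{\left(R,L \right)} = 49 \left(-189\right) = -9261$)
$\frac{t + 17971}{-4179 + Q{\left(-62,-12 \right)}} = \frac{-34357 + 17971}{-4179 - 9261} = - \frac{16386}{-13440} = \left(-16386\right) \left(- \frac{1}{13440}\right) = \frac{2731}{2240}$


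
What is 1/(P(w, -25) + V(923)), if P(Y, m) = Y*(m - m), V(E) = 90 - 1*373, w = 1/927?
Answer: -1/283 ≈ -0.0035336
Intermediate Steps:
w = 1/927 ≈ 0.0010787
V(E) = -283 (V(E) = 90 - 373 = -283)
P(Y, m) = 0 (P(Y, m) = Y*0 = 0)
1/(P(w, -25) + V(923)) = 1/(0 - 283) = 1/(-283) = -1/283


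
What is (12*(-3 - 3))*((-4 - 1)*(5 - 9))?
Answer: -1440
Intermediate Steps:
(12*(-3 - 3))*((-4 - 1)*(5 - 9)) = (12*(-6))*(-5*(-4)) = -72*20 = -1440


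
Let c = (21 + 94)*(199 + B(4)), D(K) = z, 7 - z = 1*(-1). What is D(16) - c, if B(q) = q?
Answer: -23337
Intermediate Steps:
z = 8 (z = 7 - (-1) = 7 - 1*(-1) = 7 + 1 = 8)
D(K) = 8
c = 23345 (c = (21 + 94)*(199 + 4) = 115*203 = 23345)
D(16) - c = 8 - 1*23345 = 8 - 23345 = -23337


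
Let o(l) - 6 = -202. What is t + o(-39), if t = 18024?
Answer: 17828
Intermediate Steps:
o(l) = -196 (o(l) = 6 - 202 = -196)
t + o(-39) = 18024 - 196 = 17828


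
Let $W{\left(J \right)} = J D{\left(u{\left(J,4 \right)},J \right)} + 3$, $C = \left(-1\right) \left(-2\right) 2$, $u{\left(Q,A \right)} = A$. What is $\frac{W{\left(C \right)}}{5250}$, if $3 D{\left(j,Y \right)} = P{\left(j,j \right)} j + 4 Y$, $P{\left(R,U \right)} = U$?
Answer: $\frac{137}{15750} \approx 0.0086984$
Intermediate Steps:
$C = 4$ ($C = 2 \cdot 2 = 4$)
$D{\left(j,Y \right)} = \frac{j^{2}}{3} + \frac{4 Y}{3}$ ($D{\left(j,Y \right)} = \frac{j j + 4 Y}{3} = \frac{j^{2} + 4 Y}{3} = \frac{j^{2}}{3} + \frac{4 Y}{3}$)
$W{\left(J \right)} = 3 + J \left(\frac{16}{3} + \frac{4 J}{3}\right)$ ($W{\left(J \right)} = J \left(\frac{4^{2}}{3} + \frac{4 J}{3}\right) + 3 = J \left(\frac{1}{3} \cdot 16 + \frac{4 J}{3}\right) + 3 = J \left(\frac{16}{3} + \frac{4 J}{3}\right) + 3 = 3 + J \left(\frac{16}{3} + \frac{4 J}{3}\right)$)
$\frac{W{\left(C \right)}}{5250} = \frac{3 + \frac{4}{3} \cdot 4 \left(4 + 4\right)}{5250} = \left(3 + \frac{4}{3} \cdot 4 \cdot 8\right) \frac{1}{5250} = \left(3 + \frac{128}{3}\right) \frac{1}{5250} = \frac{137}{3} \cdot \frac{1}{5250} = \frac{137}{15750}$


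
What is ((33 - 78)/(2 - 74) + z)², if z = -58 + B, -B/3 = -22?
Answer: 4761/64 ≈ 74.391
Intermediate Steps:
B = 66 (B = -3*(-22) = 66)
z = 8 (z = -58 + 66 = 8)
((33 - 78)/(2 - 74) + z)² = ((33 - 78)/(2 - 74) + 8)² = (-45/(-72) + 8)² = (-45*(-1/72) + 8)² = (5/8 + 8)² = (69/8)² = 4761/64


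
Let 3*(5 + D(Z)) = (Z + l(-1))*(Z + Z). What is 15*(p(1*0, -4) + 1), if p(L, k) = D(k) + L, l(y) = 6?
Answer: -140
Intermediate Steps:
D(Z) = -5 + 2*Z*(6 + Z)/3 (D(Z) = -5 + ((Z + 6)*(Z + Z))/3 = -5 + ((6 + Z)*(2*Z))/3 = -5 + (2*Z*(6 + Z))/3 = -5 + 2*Z*(6 + Z)/3)
p(L, k) = -5 + L + 4*k + 2*k**2/3 (p(L, k) = (-5 + 4*k + 2*k**2/3) + L = -5 + L + 4*k + 2*k**2/3)
15*(p(1*0, -4) + 1) = 15*((-5 + 1*0 + 4*(-4) + (2/3)*(-4)**2) + 1) = 15*((-5 + 0 - 16 + (2/3)*16) + 1) = 15*((-5 + 0 - 16 + 32/3) + 1) = 15*(-31/3 + 1) = 15*(-28/3) = -140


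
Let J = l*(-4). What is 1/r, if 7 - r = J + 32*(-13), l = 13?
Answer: 1/475 ≈ 0.0021053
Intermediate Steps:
J = -52 (J = 13*(-4) = -52)
r = 475 (r = 7 - (-52 + 32*(-13)) = 7 - (-52 - 416) = 7 - 1*(-468) = 7 + 468 = 475)
1/r = 1/475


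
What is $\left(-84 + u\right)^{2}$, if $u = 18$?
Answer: $4356$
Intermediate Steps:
$\left(-84 + u\right)^{2} = \left(-84 + 18\right)^{2} = \left(-66\right)^{2} = 4356$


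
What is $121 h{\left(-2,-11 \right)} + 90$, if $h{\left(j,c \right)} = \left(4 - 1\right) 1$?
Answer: $453$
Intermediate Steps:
$h{\left(j,c \right)} = 3$ ($h{\left(j,c \right)} = 3 \cdot 1 = 3$)
$121 h{\left(-2,-11 \right)} + 90 = 121 \cdot 3 + 90 = 363 + 90 = 453$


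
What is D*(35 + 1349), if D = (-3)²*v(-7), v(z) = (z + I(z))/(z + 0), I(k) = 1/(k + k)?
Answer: 616572/49 ≈ 12583.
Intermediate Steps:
I(k) = 1/(2*k)
v(z) = (z + 1/(2*z))/z (v(z) = (z + 1/(2*z))/(z + 0) = (z + 1/(2*z))/z)
D = 891/98 (D = (-3)²*(1 + (½)/(-7)²) = 9*(1 + (½)*(1/49)) = 9*(1 + 1/98) = 9*(99/98) = 891/98 ≈ 9.0918)
D*(35 + 1349) = 891*(35 + 1349)/98 = (891/98)*1384 = 616572/49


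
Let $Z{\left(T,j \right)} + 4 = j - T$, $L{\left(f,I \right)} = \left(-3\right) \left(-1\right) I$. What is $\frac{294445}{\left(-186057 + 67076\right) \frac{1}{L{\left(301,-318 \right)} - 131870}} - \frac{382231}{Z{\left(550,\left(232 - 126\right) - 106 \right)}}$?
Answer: $\frac{21712065151331}{65915474} \approx 3.2939 \cdot 10^{5}$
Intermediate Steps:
$L{\left(f,I \right)} = 3 I$
$Z{\left(T,j \right)} = -4 + j - T$ ($Z{\left(T,j \right)} = -4 - \left(T - j\right) = -4 + j - T$)
$\frac{294445}{\left(-186057 + 67076\right) \frac{1}{L{\left(301,-318 \right)} - 131870}} - \frac{382231}{Z{\left(550,\left(232 - 126\right) - 106 \right)}} = \frac{294445}{\left(-186057 + 67076\right) \frac{1}{3 \left(-318\right) - 131870}} - \frac{382231}{-4 + \left(\left(232 - 126\right) - 106\right) - 550} = \frac{294445}{\left(-118981\right) \frac{1}{-954 - 131870}} - \frac{382231}{-4 + \left(106 - 106\right) - 550} = \frac{294445}{\left(-118981\right) \frac{1}{-132824}} - \frac{382231}{-4 + \left(106 - 106\right) - 550} = \frac{294445}{\left(-118981\right) \left(- \frac{1}{132824}\right)} - \frac{382231}{-4 + 0 - 550} = \frac{294445}{\frac{118981}{132824}} - \frac{382231}{-554} = 294445 \cdot \frac{132824}{118981} - - \frac{382231}{554} = \frac{39109362680}{118981} + \frac{382231}{554} = \frac{21712065151331}{65915474}$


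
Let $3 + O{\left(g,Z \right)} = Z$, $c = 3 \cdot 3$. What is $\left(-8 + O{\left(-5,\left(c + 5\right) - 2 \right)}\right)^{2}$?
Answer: $1$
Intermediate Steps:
$c = 9$
$O{\left(g,Z \right)} = -3 + Z$
$\left(-8 + O{\left(-5,\left(c + 5\right) - 2 \right)}\right)^{2} = \left(-8 + \left(-3 + \left(\left(9 + 5\right) - 2\right)\right)\right)^{2} = \left(-8 + \left(-3 + \left(14 - 2\right)\right)\right)^{2} = \left(-8 + \left(-3 + 12\right)\right)^{2} = \left(-8 + 9\right)^{2} = 1^{2} = 1$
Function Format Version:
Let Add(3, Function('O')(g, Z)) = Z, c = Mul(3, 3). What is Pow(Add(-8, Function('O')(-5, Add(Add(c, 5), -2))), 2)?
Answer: 1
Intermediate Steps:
c = 9
Function('O')(g, Z) = Add(-3, Z)
Pow(Add(-8, Function('O')(-5, Add(Add(c, 5), -2))), 2) = Pow(Add(-8, Add(-3, Add(Add(9, 5), -2))), 2) = Pow(Add(-8, Add(-3, Add(14, -2))), 2) = Pow(Add(-8, Add(-3, 12)), 2) = Pow(Add(-8, 9), 2) = Pow(1, 2) = 1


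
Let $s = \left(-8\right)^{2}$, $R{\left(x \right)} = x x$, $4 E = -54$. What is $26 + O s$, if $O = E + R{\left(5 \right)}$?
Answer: $762$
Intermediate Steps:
$E = - \frac{27}{2}$ ($E = \frac{1}{4} \left(-54\right) = - \frac{27}{2} \approx -13.5$)
$R{\left(x \right)} = x^{2}$
$s = 64$
$O = \frac{23}{2}$ ($O = - \frac{27}{2} + 5^{2} = - \frac{27}{2} + 25 = \frac{23}{2} \approx 11.5$)
$26 + O s = 26 + \frac{23}{2} \cdot 64 = 26 + 736 = 762$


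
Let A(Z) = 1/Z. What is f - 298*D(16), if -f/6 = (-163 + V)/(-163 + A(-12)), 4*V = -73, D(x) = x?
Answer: -9344026/1957 ≈ -4774.7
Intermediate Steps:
V = -73/4 (V = (¼)*(-73) = -73/4 ≈ -18.250)
f = -13050/1957 (f = -6*(-163 - 73/4)/(-163 + 1/(-12)) = -(-2175)/(2*(-163 - 1/12)) = -(-2175)/(2*(-1957/12)) = -(-2175)*(-12)/(2*1957) = -6*2175/1957 = -13050/1957 ≈ -6.6684)
f - 298*D(16) = -13050/1957 - 298*16 = -13050/1957 - 4768 = -9344026/1957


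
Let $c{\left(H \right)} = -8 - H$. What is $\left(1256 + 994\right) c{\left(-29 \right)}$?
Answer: $47250$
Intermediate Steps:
$\left(1256 + 994\right) c{\left(-29 \right)} = \left(1256 + 994\right) \left(-8 - -29\right) = 2250 \left(-8 + 29\right) = 2250 \cdot 21 = 47250$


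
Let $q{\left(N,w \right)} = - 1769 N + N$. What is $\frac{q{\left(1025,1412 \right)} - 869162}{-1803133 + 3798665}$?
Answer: $- \frac{1340681}{997766} \approx -1.3437$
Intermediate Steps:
$q{\left(N,w \right)} = - 1768 N$
$\frac{q{\left(1025,1412 \right)} - 869162}{-1803133 + 3798665} = \frac{\left(-1768\right) 1025 - 869162}{-1803133 + 3798665} = \frac{-1812200 - 869162}{1995532} = \left(-2681362\right) \frac{1}{1995532} = - \frac{1340681}{997766}$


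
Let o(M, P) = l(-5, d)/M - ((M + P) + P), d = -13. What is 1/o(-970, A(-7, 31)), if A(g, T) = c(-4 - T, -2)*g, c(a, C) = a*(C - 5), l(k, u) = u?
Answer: 970/4268013 ≈ 0.00022727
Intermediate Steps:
c(a, C) = a*(-5 + C)
A(g, T) = g*(28 + 7*T) (A(g, T) = ((-4 - T)*(-5 - 2))*g = ((-4 - T)*(-7))*g = (28 + 7*T)*g = g*(28 + 7*T))
o(M, P) = -M - 13/M - 2*P (o(M, P) = -13/M - ((M + P) + P) = -13/M - (M + 2*P) = -13/M + (-M - 2*P) = -M - 13/M - 2*P)
1/o(-970, A(-7, 31)) = 1/(-1*(-970) - 13/(-970) - 14*(-7)*(4 + 31)) = 1/(970 - 13*(-1/970) - 14*(-7)*35) = 1/(970 + 13/970 - 2*(-1715)) = 1/(970 + 13/970 + 3430) = 1/(4268013/970) = 970/4268013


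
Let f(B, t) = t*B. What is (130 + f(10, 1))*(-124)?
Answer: -17360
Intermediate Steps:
f(B, t) = B*t
(130 + f(10, 1))*(-124) = (130 + 10*1)*(-124) = (130 + 10)*(-124) = 140*(-124) = -17360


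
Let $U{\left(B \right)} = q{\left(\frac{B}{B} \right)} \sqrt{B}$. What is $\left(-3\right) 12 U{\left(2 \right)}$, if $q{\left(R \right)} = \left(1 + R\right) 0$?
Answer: $0$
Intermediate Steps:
$q{\left(R \right)} = 0$
$U{\left(B \right)} = 0$ ($U{\left(B \right)} = 0 \sqrt{B} = 0$)
$\left(-3\right) 12 U{\left(2 \right)} = \left(-3\right) 12 \cdot 0 = \left(-36\right) 0 = 0$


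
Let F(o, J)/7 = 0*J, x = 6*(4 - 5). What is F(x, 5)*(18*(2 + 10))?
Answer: 0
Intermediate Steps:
x = -6 (x = 6*(-1) = -6)
F(o, J) = 0 (F(o, J) = 7*(0*J) = 7*0 = 0)
F(x, 5)*(18*(2 + 10)) = 0*(18*(2 + 10)) = 0*(18*12) = 0*216 = 0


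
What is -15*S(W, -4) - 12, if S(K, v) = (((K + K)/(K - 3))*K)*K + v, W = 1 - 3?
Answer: 0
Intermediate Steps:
W = -2
S(K, v) = v + 2*K³/(-3 + K) (S(K, v) = (((2*K)/(-3 + K))*K)*K + v = ((2*K/(-3 + K))*K)*K + v = (2*K²/(-3 + K))*K + v = 2*K³/(-3 + K) + v = v + 2*K³/(-3 + K))
-15*S(W, -4) - 12 = -15*(-3*(-4) + 2*(-2)³ - 2*(-4))/(-3 - 2) - 12 = -15*(12 + 2*(-8) + 8)/(-5) - 12 = -(-3)*(12 - 16 + 8) - 12 = -(-3)*4 - 12 = -15*(-⅘) - 12 = 12 - 12 = 0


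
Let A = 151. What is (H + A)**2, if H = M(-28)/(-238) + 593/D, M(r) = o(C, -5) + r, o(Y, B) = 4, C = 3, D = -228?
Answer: 16233654868201/736145424 ≈ 22052.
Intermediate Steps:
M(r) = 4 + r
H = -67831/27132 (H = (4 - 28)/(-238) + 593/(-228) = -24*(-1/238) + 593*(-1/228) = 12/119 - 593/228 = -67831/27132 ≈ -2.5000)
(H + A)**2 = (-67831/27132 + 151)**2 = (4029101/27132)**2 = 16233654868201/736145424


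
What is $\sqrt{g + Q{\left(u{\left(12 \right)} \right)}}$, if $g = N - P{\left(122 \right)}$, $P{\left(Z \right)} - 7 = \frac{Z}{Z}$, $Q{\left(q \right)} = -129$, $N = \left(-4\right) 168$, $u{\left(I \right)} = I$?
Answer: $i \sqrt{809} \approx 28.443 i$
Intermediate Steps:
$N = -672$
$P{\left(Z \right)} = 8$ ($P{\left(Z \right)} = 7 + \frac{Z}{Z} = 7 + 1 = 8$)
$g = -680$ ($g = -672 - 8 = -680$)
$\sqrt{g + Q{\left(u{\left(12 \right)} \right)}} = \sqrt{-680 - 129} = \sqrt{-809} = i \sqrt{809}$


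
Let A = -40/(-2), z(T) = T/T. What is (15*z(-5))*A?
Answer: 300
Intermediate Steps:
z(T) = 1
A = 20 (A = -40*(-1/2) = 20)
(15*z(-5))*A = (15*1)*20 = 15*20 = 300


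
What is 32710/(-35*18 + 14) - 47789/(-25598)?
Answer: -201968139/3942092 ≈ -51.234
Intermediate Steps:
32710/(-35*18 + 14) - 47789/(-25598) = 32710/(-630 + 14) - 47789*(-1/25598) = 32710/(-616) + 47789/25598 = 32710*(-1/616) + 47789/25598 = -16355/308 + 47789/25598 = -201968139/3942092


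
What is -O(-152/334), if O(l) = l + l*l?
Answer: 6916/27889 ≈ 0.24798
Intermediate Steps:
O(l) = l + l**2
-O(-152/334) = -(-152/334)*(1 - 152/334) = -(-152*1/334)*(1 - 152*1/334) = -(-76)*(1 - 76/167)/167 = -(-76)*91/(167*167) = -1*(-6916/27889) = 6916/27889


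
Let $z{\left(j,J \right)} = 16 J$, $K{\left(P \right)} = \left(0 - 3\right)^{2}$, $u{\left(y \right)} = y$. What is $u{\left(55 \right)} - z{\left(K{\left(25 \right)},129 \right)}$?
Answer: $-2009$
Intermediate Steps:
$K{\left(P \right)} = 9$ ($K{\left(P \right)} = \left(-3\right)^{2} = 9$)
$u{\left(55 \right)} - z{\left(K{\left(25 \right)},129 \right)} = 55 - 16 \cdot 129 = 55 - 2064 = -2009$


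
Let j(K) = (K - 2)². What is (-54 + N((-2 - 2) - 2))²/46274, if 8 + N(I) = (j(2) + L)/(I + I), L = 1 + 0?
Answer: 555025/6663456 ≈ 0.083294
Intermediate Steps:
j(K) = (-2 + K)²
L = 1
N(I) = -8 + 1/(2*I) (N(I) = -8 + ((-2 + 2)² + 1)/(I + I) = -8 + (0² + 1)/((2*I)) = -8 + (0 + 1)*(1/(2*I)) = -8 + 1*(1/(2*I)) = -8 + 1/(2*I))
(-54 + N((-2 - 2) - 2))²/46274 = (-54 + (-8 + 1/(2*((-2 - 2) - 2))))²/46274 = (-54 + (-8 + 1/(2*(-4 - 2))))²*(1/46274) = (-54 + (-8 + (½)/(-6)))²*(1/46274) = (-54 + (-8 + (½)*(-⅙)))²*(1/46274) = (-54 + (-8 - 1/12))²*(1/46274) = (-54 - 97/12)²*(1/46274) = (-745/12)²*(1/46274) = (555025/144)*(1/46274) = 555025/6663456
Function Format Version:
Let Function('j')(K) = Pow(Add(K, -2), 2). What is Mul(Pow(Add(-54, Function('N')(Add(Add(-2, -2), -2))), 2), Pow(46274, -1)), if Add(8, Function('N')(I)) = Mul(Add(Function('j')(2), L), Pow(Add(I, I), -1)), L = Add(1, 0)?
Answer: Rational(555025, 6663456) ≈ 0.083294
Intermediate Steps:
Function('j')(K) = Pow(Add(-2, K), 2)
L = 1
Function('N')(I) = Add(-8, Mul(Rational(1, 2), Pow(I, -1))) (Function('N')(I) = Add(-8, Mul(Add(Pow(Add(-2, 2), 2), 1), Pow(Add(I, I), -1))) = Add(-8, Mul(Add(Pow(0, 2), 1), Pow(Mul(2, I), -1))) = Add(-8, Mul(Add(0, 1), Mul(Rational(1, 2), Pow(I, -1)))) = Add(-8, Mul(1, Mul(Rational(1, 2), Pow(I, -1)))) = Add(-8, Mul(Rational(1, 2), Pow(I, -1))))
Mul(Pow(Add(-54, Function('N')(Add(Add(-2, -2), -2))), 2), Pow(46274, -1)) = Mul(Pow(Add(-54, Add(-8, Mul(Rational(1, 2), Pow(Add(Add(-2, -2), -2), -1)))), 2), Pow(46274, -1)) = Mul(Pow(Add(-54, Add(-8, Mul(Rational(1, 2), Pow(Add(-4, -2), -1)))), 2), Rational(1, 46274)) = Mul(Pow(Add(-54, Add(-8, Mul(Rational(1, 2), Pow(-6, -1)))), 2), Rational(1, 46274)) = Mul(Pow(Add(-54, Add(-8, Mul(Rational(1, 2), Rational(-1, 6)))), 2), Rational(1, 46274)) = Mul(Pow(Add(-54, Add(-8, Rational(-1, 12))), 2), Rational(1, 46274)) = Mul(Pow(Add(-54, Rational(-97, 12)), 2), Rational(1, 46274)) = Mul(Pow(Rational(-745, 12), 2), Rational(1, 46274)) = Mul(Rational(555025, 144), Rational(1, 46274)) = Rational(555025, 6663456)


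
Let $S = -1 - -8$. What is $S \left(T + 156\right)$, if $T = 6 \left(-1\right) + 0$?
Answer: $1050$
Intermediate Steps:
$S = 7$ ($S = -1 + 8 = 7$)
$T = -6$ ($T = -6 + 0 = -6$)
$S \left(T + 156\right) = 7 \left(-6 + 156\right) = 7 \cdot 150 = 1050$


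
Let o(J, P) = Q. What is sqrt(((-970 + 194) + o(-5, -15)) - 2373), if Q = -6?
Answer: I*sqrt(3155) ≈ 56.169*I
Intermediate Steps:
o(J, P) = -6
sqrt(((-970 + 194) + o(-5, -15)) - 2373) = sqrt(((-970 + 194) - 6) - 2373) = sqrt((-776 - 6) - 2373) = sqrt(-782 - 2373) = sqrt(-3155) = I*sqrt(3155)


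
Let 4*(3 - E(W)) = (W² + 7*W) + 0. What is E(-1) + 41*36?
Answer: 2961/2 ≈ 1480.5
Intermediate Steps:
E(W) = 3 - 7*W/4 - W²/4 (E(W) = 3 - ((W² + 7*W) + 0)/4 = 3 - (W² + 7*W)/4 = 3 + (-7*W/4 - W²/4) = 3 - 7*W/4 - W²/4)
E(-1) + 41*36 = (3 - 7/4*(-1) - ¼*(-1)²) + 41*36 = (3 + 7/4 - ¼*1) + 1476 = (3 + 7/4 - ¼) + 1476 = 9/2 + 1476 = 2961/2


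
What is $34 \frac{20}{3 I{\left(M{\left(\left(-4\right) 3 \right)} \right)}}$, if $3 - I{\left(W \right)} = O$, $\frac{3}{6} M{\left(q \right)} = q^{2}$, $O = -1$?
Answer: $\frac{170}{3} \approx 56.667$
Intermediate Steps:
$M{\left(q \right)} = 2 q^{2}$
$I{\left(W \right)} = 4$ ($I{\left(W \right)} = 3 - -1 = 3 + 1 = 4$)
$34 \frac{20}{3 I{\left(M{\left(\left(-4\right) 3 \right)} \right)}} = 34 \frac{20}{3 \cdot 4} = 34 \cdot \frac{20}{12} = 34 \cdot 20 \cdot \frac{1}{12} = 34 \cdot \frac{5}{3} = \frac{170}{3}$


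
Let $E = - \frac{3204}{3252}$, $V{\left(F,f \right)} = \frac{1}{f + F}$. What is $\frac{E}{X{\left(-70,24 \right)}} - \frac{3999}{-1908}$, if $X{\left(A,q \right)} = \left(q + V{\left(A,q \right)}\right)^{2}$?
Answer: $\frac{439132162795}{209689860804} \approx 2.0942$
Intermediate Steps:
$V{\left(F,f \right)} = \frac{1}{F + f}$
$E = - \frac{267}{271}$ ($E = \left(-3204\right) \frac{1}{3252} = - \frac{267}{271} \approx -0.98524$)
$X{\left(A,q \right)} = \left(q + \frac{1}{A + q}\right)^{2}$
$\frac{E}{X{\left(-70,24 \right)}} - \frac{3999}{-1908} = - \frac{267}{271 \left(24 + \frac{1}{-70 + 24}\right)^{2}} - \frac{3999}{-1908} = - \frac{267}{271 \left(24 + \frac{1}{-46}\right)^{2}} - - \frac{1333}{636} = - \frac{267}{271 \left(24 - \frac{1}{46}\right)^{2}} + \frac{1333}{636} = - \frac{267}{271 \left(\frac{1103}{46}\right)^{2}} + \frac{1333}{636} = - \frac{267}{271 \cdot \frac{1216609}{2116}} + \frac{1333}{636} = \left(- \frac{267}{271}\right) \frac{2116}{1216609} + \frac{1333}{636} = - \frac{564972}{329701039} + \frac{1333}{636} = \frac{439132162795}{209689860804}$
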